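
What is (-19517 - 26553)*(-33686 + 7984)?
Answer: 1184091140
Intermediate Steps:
(-19517 - 26553)*(-33686 + 7984) = -46070*(-25702) = 1184091140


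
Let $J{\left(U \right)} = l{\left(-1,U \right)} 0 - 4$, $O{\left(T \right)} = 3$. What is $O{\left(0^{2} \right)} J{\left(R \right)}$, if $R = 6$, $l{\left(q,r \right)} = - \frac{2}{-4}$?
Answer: $-12$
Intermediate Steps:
$l{\left(q,r \right)} = \frac{1}{2}$ ($l{\left(q,r \right)} = \left(-2\right) \left(- \frac{1}{4}\right) = \frac{1}{2}$)
$J{\left(U \right)} = -4$ ($J{\left(U \right)} = \frac{1}{2} \cdot 0 - 4 = 0 - 4 = -4$)
$O{\left(0^{2} \right)} J{\left(R \right)} = 3 \left(-4\right) = -12$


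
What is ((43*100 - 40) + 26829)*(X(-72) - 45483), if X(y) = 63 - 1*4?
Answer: -1412186736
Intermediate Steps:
X(y) = 59 (X(y) = 63 - 4 = 59)
((43*100 - 40) + 26829)*(X(-72) - 45483) = ((43*100 - 40) + 26829)*(59 - 45483) = ((4300 - 40) + 26829)*(-45424) = (4260 + 26829)*(-45424) = 31089*(-45424) = -1412186736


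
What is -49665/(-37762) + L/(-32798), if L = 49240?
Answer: -115244105/619259038 ≈ -0.18610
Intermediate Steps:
-49665/(-37762) + L/(-32798) = -49665/(-37762) + 49240/(-32798) = -49665*(-1/37762) + 49240*(-1/32798) = 49665/37762 - 24620/16399 = -115244105/619259038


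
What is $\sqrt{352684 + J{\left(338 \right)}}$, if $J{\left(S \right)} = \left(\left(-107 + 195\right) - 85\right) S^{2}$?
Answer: $2 \sqrt{173854} \approx 833.92$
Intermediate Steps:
$J{\left(S \right)} = 3 S^{2}$ ($J{\left(S \right)} = \left(88 - 85\right) S^{2} = 3 S^{2}$)
$\sqrt{352684 + J{\left(338 \right)}} = \sqrt{352684 + 3 \cdot 338^{2}} = \sqrt{352684 + 3 \cdot 114244} = \sqrt{352684 + 342732} = \sqrt{695416} = 2 \sqrt{173854}$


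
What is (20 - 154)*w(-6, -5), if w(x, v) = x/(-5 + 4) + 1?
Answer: -938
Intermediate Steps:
w(x, v) = 1 - x (w(x, v) = x/(-1) + 1 = -x + 1 = 1 - x)
(20 - 154)*w(-6, -5) = (20 - 154)*(1 - 1*(-6)) = -134*(1 + 6) = -134*7 = -938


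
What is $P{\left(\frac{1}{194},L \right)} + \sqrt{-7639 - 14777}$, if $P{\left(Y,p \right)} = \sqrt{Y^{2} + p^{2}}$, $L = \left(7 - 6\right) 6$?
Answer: $\frac{\sqrt{1354897}}{194} + 4 i \sqrt{1401} \approx 6.0 + 149.72 i$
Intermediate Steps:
$L = 6$ ($L = \left(7 - 6\right) 6 = 1 \cdot 6 = 6$)
$P{\left(\frac{1}{194},L \right)} + \sqrt{-7639 - 14777} = \sqrt{\left(\frac{1}{194}\right)^{2} + 6^{2}} + \sqrt{-7639 - 14777} = \sqrt{\left(\frac{1}{194}\right)^{2} + 36} + \sqrt{-22416} = \sqrt{\frac{1}{37636} + 36} + 4 i \sqrt{1401} = \sqrt{\frac{1354897}{37636}} + 4 i \sqrt{1401} = \frac{\sqrt{1354897}}{194} + 4 i \sqrt{1401}$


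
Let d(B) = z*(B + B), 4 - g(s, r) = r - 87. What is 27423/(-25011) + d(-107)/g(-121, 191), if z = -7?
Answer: -2233821/138950 ≈ -16.076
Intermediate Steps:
g(s, r) = 91 - r (g(s, r) = 4 - (r - 87) = 4 - (-87 + r) = 4 + (87 - r) = 91 - r)
d(B) = -14*B (d(B) = -7*(B + B) = -14*B)
27423/(-25011) + d(-107)/g(-121, 191) = 27423/(-25011) + (-14*(-107))/(91 - 1*191) = 27423*(-1/25011) + 1498/(91 - 191) = -3047/2779 + 1498/(-100) = -3047/2779 + 1498*(-1/100) = -3047/2779 - 749/50 = -2233821/138950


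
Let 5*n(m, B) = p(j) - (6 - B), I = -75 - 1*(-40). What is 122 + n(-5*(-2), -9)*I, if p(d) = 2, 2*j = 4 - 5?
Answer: 213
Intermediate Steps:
j = -1/2 (j = (4 - 5)/2 = (1/2)*(-1) = -1/2 ≈ -0.50000)
I = -35 (I = -75 + 40 = -35)
n(m, B) = -4/5 + B/5 (n(m, B) = (2 - (6 - B))/5 = (2 + (-6 + B))/5 = (-4 + B)/5 = -4/5 + B/5)
122 + n(-5*(-2), -9)*I = 122 + (-4/5 + (1/5)*(-9))*(-35) = 122 + (-4/5 - 9/5)*(-35) = 122 - 13/5*(-35) = 122 + 91 = 213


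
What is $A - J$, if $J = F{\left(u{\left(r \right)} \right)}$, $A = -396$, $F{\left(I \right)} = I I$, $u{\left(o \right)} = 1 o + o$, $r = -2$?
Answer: $-412$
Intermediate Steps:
$u{\left(o \right)} = 2 o$ ($u{\left(o \right)} = o + o = 2 o$)
$F{\left(I \right)} = I^{2}$
$J = 16$ ($J = \left(2 \left(-2\right)\right)^{2} = \left(-4\right)^{2} = 16$)
$A - J = -396 - 16 = -412$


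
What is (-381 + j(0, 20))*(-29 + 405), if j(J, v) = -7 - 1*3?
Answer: -147016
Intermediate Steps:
j(J, v) = -10 (j(J, v) = -7 - 3 = -10)
(-381 + j(0, 20))*(-29 + 405) = (-381 - 10)*(-29 + 405) = -391*376 = -147016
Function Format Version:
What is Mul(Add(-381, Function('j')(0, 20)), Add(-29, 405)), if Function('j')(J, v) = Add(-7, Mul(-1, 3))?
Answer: -147016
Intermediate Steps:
Function('j')(J, v) = -10 (Function('j')(J, v) = Add(-7, -3) = -10)
Mul(Add(-381, Function('j')(0, 20)), Add(-29, 405)) = Mul(Add(-381, -10), Add(-29, 405)) = Mul(-391, 376) = -147016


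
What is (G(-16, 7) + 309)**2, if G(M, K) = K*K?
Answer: 128164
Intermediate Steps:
G(M, K) = K**2
(G(-16, 7) + 309)**2 = (7**2 + 309)**2 = (49 + 309)**2 = 358**2 = 128164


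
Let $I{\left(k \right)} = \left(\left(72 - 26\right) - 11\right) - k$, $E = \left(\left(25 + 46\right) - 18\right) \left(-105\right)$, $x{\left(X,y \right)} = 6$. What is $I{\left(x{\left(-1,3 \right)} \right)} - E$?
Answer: $5594$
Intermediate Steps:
$E = -5565$ ($E = \left(71 - 18\right) \left(-105\right) = 53 \left(-105\right) = -5565$)
$I{\left(k \right)} = 35 - k$ ($I{\left(k \right)} = \left(46 - 11\right) - k = 35 - k$)
$I{\left(x{\left(-1,3 \right)} \right)} - E = \left(35 - 6\right) - -5565 = \left(35 - 6\right) + 5565 = 29 + 5565 = 5594$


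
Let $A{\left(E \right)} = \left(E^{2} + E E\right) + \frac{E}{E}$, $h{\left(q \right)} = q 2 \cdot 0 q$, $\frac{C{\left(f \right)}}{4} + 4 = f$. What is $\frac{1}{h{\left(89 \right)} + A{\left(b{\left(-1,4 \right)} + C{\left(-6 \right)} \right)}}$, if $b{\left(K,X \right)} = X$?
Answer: $\frac{1}{2593} \approx 0.00038565$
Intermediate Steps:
$C{\left(f \right)} = -16 + 4 f$
$h{\left(q \right)} = 0$ ($h{\left(q \right)} = 2 q 0 q = 0 q = 0$)
$A{\left(E \right)} = 1 + 2 E^{2}$ ($A{\left(E \right)} = \left(E^{2} + E^{2}\right) + 1 = 2 E^{2} + 1 = 1 + 2 E^{2}$)
$\frac{1}{h{\left(89 \right)} + A{\left(b{\left(-1,4 \right)} + C{\left(-6 \right)} \right)}} = \frac{1}{0 + \left(1 + 2 \left(4 + \left(-16 + 4 \left(-6\right)\right)\right)^{2}\right)} = \frac{1}{0 + \left(1 + 2 \left(4 - 40\right)^{2}\right)} = \frac{1}{0 + \left(1 + 2 \left(-36\right)^{2}\right)} = \frac{1}{0 + \left(1 + 2 \cdot 1296\right)} = \frac{1}{0 + \left(1 + 2592\right)} = \frac{1}{0 + 2593} = \frac{1}{2593}$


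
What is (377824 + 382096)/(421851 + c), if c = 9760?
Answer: 759920/431611 ≈ 1.7607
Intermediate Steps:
(377824 + 382096)/(421851 + c) = (377824 + 382096)/(421851 + 9760) = 759920/431611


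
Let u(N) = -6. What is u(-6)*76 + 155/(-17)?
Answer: -7907/17 ≈ -465.12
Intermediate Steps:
u(-6)*76 + 155/(-17) = -6*76 + 155/(-17) = -456 + 155*(-1/17) = -456 - 155/17 = -7907/17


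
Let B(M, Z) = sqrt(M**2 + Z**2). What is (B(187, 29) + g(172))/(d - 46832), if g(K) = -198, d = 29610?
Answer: 99/8611 - sqrt(35810)/17222 ≈ 0.00050892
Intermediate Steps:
(B(187, 29) + g(172))/(d - 46832) = (sqrt(187**2 + 29**2) - 198)/(29610 - 46832) = (sqrt(34969 + 841) - 198)/(-17222) = (sqrt(35810) - 198)*(-1/17222) = (-198 + sqrt(35810))*(-1/17222) = 99/8611 - sqrt(35810)/17222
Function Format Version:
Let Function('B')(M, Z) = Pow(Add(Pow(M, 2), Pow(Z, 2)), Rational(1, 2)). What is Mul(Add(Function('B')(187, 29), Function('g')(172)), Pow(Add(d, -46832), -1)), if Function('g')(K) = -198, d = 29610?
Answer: Add(Rational(99, 8611), Mul(Rational(-1, 17222), Pow(35810, Rational(1, 2)))) ≈ 0.00050892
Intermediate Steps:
Mul(Add(Function('B')(187, 29), Function('g')(172)), Pow(Add(d, -46832), -1)) = Mul(Add(Pow(Add(Pow(187, 2), Pow(29, 2)), Rational(1, 2)), -198), Pow(Add(29610, -46832), -1)) = Mul(Add(Pow(Add(34969, 841), Rational(1, 2)), -198), Pow(-17222, -1)) = Mul(Add(Pow(35810, Rational(1, 2)), -198), Rational(-1, 17222)) = Mul(Add(-198, Pow(35810, Rational(1, 2))), Rational(-1, 17222)) = Add(Rational(99, 8611), Mul(Rational(-1, 17222), Pow(35810, Rational(1, 2))))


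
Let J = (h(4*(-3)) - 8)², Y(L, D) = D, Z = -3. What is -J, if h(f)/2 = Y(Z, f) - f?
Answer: -64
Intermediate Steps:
h(f) = 0 (h(f) = 2*(f - f) = 2*0 = 0)
J = 64 (J = (0 - 8)² = (-8)² = 64)
-J = -1*64 = -64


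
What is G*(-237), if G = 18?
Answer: -4266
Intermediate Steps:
G*(-237) = 18*(-237) = -4266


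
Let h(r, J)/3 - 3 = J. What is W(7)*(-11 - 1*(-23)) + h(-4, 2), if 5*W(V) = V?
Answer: 159/5 ≈ 31.800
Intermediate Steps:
W(V) = V/5
h(r, J) = 9 + 3*J
W(7)*(-11 - 1*(-23)) + h(-4, 2) = ((⅕)*7)*(-11 - 1*(-23)) + (9 + 3*2) = 7*(-11 + 23)/5 + (9 + 6) = (7/5)*12 + 15 = 84/5 + 15 = 159/5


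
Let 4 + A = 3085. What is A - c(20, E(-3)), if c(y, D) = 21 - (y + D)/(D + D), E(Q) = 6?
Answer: 18373/6 ≈ 3062.2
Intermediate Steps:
A = 3081 (A = -4 + 3085 = 3081)
c(y, D) = 21 - (D + y)/(2*D)
A - c(20, E(-3)) = 3081 - (-1*20 + 41*6)/(2*6) = 3081 - (-20 + 246)/(2*6) = 3081 - 226/(2*6) = 3081 - 1*113/6 = 3081 - 113/6 = 18373/6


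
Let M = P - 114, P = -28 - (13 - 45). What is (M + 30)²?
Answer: 6400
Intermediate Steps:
P = 4 (P = -28 - 1*(-32) = -28 + 32 = 4)
M = -110 (M = 4 - 114 = -110)
(M + 30)² = (-110 + 30)² = (-80)² = 6400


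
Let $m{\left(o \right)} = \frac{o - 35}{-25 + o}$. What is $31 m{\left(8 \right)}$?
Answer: $\frac{837}{17} \approx 49.235$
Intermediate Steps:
$m{\left(o \right)} = \frac{-35 + o}{-25 + o}$
$31 m{\left(8 \right)} = 31 \frac{-35 + 8}{-25 + 8} = 31 \frac{1}{-17} \left(-27\right) = 31 \left(\left(- \frac{1}{17}\right) \left(-27\right)\right) = 31 \cdot \frac{27}{17} = \frac{837}{17}$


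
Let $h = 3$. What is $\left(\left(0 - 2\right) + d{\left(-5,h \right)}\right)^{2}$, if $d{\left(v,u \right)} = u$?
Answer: $1$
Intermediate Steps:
$\left(\left(0 - 2\right) + d{\left(-5,h \right)}\right)^{2} = \left(\left(0 - 2\right) + 3\right)^{2} = \left(-2 + 3\right)^{2} = 1^{2} = 1$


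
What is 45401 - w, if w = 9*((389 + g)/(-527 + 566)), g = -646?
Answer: 590984/13 ≈ 45460.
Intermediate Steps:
w = -771/13 (w = 9*((389 - 646)/(-527 + 566)) = 9*(-257/39) = -771/13 ≈ -59.308)
45401 - w = 45401 - 1*(-771/13) = 45401 + 771/13 = 590984/13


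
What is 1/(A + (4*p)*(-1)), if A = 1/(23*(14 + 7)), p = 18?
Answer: -483/34775 ≈ -0.013889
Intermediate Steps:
A = 1/483 (A = 1/(23*21) = 1/483 ≈ 0.0020704)
1/(A + (4*p)*(-1)) = 1/(1/483 + (4*18)*(-1)) = 1/(1/483 + 72*(-1)) = 1/(1/483 - 72) = 1/(-34775/483) = -483/34775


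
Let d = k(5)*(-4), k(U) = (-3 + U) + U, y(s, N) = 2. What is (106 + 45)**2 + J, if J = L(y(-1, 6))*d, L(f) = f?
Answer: 22745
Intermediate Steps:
k(U) = -3 + 2*U
d = -28 (d = (-3 + 2*5)*(-4) = (-3 + 10)*(-4) = 7*(-4) = -28)
J = -56 (J = 2*(-28) = -56)
(106 + 45)**2 + J = (106 + 45)**2 - 56 = 151**2 - 56 = 22801 - 56 = 22745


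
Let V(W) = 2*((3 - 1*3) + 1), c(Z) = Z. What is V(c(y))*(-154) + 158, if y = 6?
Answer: -150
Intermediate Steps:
V(W) = 2 (V(W) = 2*((3 - 3) + 1) = 2*(0 + 1) = 2*1 = 2)
V(c(y))*(-154) + 158 = 2*(-154) + 158 = -308 + 158 = -150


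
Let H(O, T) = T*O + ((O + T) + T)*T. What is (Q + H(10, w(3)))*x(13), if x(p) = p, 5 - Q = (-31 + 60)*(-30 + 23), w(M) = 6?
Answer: 5200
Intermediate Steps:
H(O, T) = O*T + T*(O + 2*T) (H(O, T) = O*T + (O + 2*T)*T = O*T + T*(O + 2*T))
Q = 208 (Q = 5 - (-31 + 60)*(-30 + 23) = 5 - 29*(-7) = 5 - 1*(-203) = 5 + 203 = 208)
(Q + H(10, w(3)))*x(13) = (208 + 2*6*(10 + 6))*13 = (208 + 2*6*16)*13 = (208 + 192)*13 = 400*13 = 5200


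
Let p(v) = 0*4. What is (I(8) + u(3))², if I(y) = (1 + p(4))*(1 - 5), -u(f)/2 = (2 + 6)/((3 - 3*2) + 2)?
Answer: 144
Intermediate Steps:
p(v) = 0
u(f) = 16 (u(f) = -2*(2 + 6)/((3 - 3*2) + 2) = -16/((3 - 6) + 2) = -16/(-3 + 2) = -16/(-1) = -16*(-1) = -2*(-8) = 16)
I(y) = -4 (I(y) = (1 + 0)*(1 - 5) = 1*(-4) = -4)
(I(8) + u(3))² = (-4 + 16)² = 12² = 144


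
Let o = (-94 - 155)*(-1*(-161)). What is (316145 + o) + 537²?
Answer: 564425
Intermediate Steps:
o = -40089 (o = -249*161 = -40089)
(316145 + o) + 537² = (316145 - 40089) + 537² = 276056 + 288369 = 564425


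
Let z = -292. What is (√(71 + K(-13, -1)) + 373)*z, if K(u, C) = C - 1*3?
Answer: -108916 - 292*√67 ≈ -1.1131e+5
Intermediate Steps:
K(u, C) = -3 + C (K(u, C) = C - 3 = -3 + C)
(√(71 + K(-13, -1)) + 373)*z = (√(71 + (-3 - 1)) + 373)*(-292) = (√(71 - 4) + 373)*(-292) = (√67 + 373)*(-292) = (373 + √67)*(-292) = -108916 - 292*√67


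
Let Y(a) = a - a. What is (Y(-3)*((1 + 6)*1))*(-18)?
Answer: 0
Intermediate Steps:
Y(a) = 0
(Y(-3)*((1 + 6)*1))*(-18) = (0*((1 + 6)*1))*(-18) = (0*(7*1))*(-18) = (0*7)*(-18) = 0*(-18) = 0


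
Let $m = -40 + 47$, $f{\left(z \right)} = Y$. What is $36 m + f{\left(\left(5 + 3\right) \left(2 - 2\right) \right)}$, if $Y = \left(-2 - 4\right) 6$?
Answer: $216$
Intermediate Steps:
$Y = -36$ ($Y = \left(-6\right) 6 = -36$)
$f{\left(z \right)} = -36$
$m = 7$
$36 m + f{\left(\left(5 + 3\right) \left(2 - 2\right) \right)} = 36 \cdot 7 - 36 = 252 - 36 = 216$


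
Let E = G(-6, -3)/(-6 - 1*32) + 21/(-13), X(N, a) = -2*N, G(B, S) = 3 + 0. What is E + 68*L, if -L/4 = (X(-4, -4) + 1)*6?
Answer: -7256709/494 ≈ -14690.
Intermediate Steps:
G(B, S) = 3
L = -216 (L = -4*(-2*(-4) + 1)*6 = -4*(8 + 1)*6 = -36*6 = -4*54 = -216)
E = -837/494 (E = 3/(-6 - 1*32) + 21/(-13) = 3/(-6 - 32) + 21*(-1/13) = 3/(-38) - 21/13 = 3*(-1/38) - 21/13 = -3/38 - 21/13 = -837/494 ≈ -1.6943)
E + 68*L = -837/494 + 68*(-216) = -837/494 - 14688 = -7256709/494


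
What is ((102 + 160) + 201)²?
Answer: 214369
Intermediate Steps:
((102 + 160) + 201)² = (262 + 201)² = 463² = 214369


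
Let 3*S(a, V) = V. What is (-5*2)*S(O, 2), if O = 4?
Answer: -20/3 ≈ -6.6667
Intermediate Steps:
S(a, V) = V/3
(-5*2)*S(O, 2) = (-5*2)*((⅓)*2) = -10*⅔ = -20/3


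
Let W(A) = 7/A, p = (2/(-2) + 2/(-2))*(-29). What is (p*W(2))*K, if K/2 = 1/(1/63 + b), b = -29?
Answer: -12789/913 ≈ -14.008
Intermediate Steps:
p = 58 (p = (2*(-½) + 2*(-½))*(-29) = (-1 - 1)*(-29) = -2*(-29) = 58)
K = -63/913 (K = 2/(1/63 - 29) = 2/(-1826/63) = 2*(-63/1826) = -63/913 ≈ -0.069003)
(p*W(2))*K = (58*(7/2))*(-63/913) = 203*(-63/913) = -12789/913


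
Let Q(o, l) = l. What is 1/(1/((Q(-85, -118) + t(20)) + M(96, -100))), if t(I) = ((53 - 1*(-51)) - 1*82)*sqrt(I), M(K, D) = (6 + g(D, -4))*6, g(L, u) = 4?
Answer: -58 + 44*sqrt(5) ≈ 40.387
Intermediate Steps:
M(K, D) = 60 (M(K, D) = (6 + 4)*6 = 10*6 = 60)
t(I) = 22*sqrt(I) (t(I) = ((53 + 51) - 82)*sqrt(I) = (104 - 82)*sqrt(I) = 22*sqrt(I))
1/(1/((Q(-85, -118) + t(20)) + M(96, -100))) = 1/(1/((-118 + 22*sqrt(20)) + 60)) = 1/(1/((-118 + 22*(2*sqrt(5))) + 60)) = 1/(1/((-118 + 44*sqrt(5)) + 60)) = 1/(1/(-58 + 44*sqrt(5))) = -58 + 44*sqrt(5)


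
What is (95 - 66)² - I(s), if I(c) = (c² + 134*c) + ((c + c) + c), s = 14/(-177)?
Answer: 26686979/31329 ≈ 851.83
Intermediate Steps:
s = -14/177 (s = 14*(-1/177) = -14/177 ≈ -0.079096)
I(c) = c² + 137*c (I(c) = (c² + 134*c) + (2*c + c) = (c² + 134*c) + 3*c = c² + 137*c)
(95 - 66)² - I(s) = (95 - 66)² - (-14)*(137 - 14/177)/177 = 29² - (-14)*24235/(177*177) = 841 - 1*(-339290/31329) = 841 + 339290/31329 = 26686979/31329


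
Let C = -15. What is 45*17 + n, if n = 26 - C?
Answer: 806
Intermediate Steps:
n = 41 (n = 26 - 1*(-15) = 26 + 15 = 41)
45*17 + n = 45*17 + 41 = 765 + 41 = 806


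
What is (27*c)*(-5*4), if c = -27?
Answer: 14580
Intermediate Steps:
(27*c)*(-5*4) = (27*(-27))*(-5*4) = -729*(-20) = 14580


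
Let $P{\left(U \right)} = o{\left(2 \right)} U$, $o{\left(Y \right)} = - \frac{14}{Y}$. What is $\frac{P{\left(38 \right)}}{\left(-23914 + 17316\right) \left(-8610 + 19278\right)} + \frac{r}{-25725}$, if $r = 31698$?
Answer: $- \frac{53122261691}{43112321700} \approx -1.2322$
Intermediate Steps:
$P{\left(U \right)} = - 7 U$ ($P{\left(U \right)} = - \frac{14}{2} U = \left(-14\right) \frac{1}{2} U = - 7 U$)
$\frac{P{\left(38 \right)}}{\left(-23914 + 17316\right) \left(-8610 + 19278\right)} + \frac{r}{-25725} = \frac{\left(-7\right) 38}{\left(-23914 + 17316\right) \left(-8610 + 19278\right)} + \frac{31698}{-25725} = - \frac{266}{\left(-6598\right) 10668} + 31698 \left(- \frac{1}{25725}\right) = - \frac{266}{-70387464} - \frac{10566}{8575} = \left(-266\right) \left(- \frac{1}{70387464}\right) - \frac{10566}{8575} = \frac{19}{5027676} - \frac{10566}{8575} = - \frac{53122261691}{43112321700}$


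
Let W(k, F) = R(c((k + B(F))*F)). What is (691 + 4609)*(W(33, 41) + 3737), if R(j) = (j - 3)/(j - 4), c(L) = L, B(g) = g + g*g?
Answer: 1425450046700/71951 ≈ 1.9811e+7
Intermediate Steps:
B(g) = g + g²
R(j) = (-3 + j)/(-4 + j)
W(k, F) = (-3 + F*(k + F*(1 + F)))/(-4 + F*(k + F*(1 + F))) (W(k, F) = (-3 + (k + F*(1 + F))*F)/(-4 + (k + F*(1 + F))*F) = (-3 + F*(k + F*(1 + F)))/(-4 + F*(k + F*(1 + F))))
(691 + 4609)*(W(33, 41) + 3737) = (691 + 4609)*((-3 + 41*(33 + 41*(1 + 41)))/(-4 + 41*(33 + 41*(1 + 41))) + 3737) = 5300*((-3 + 41*(33 + 41*42))/(-4 + 41*(33 + 41*42)) + 3737) = 5300*((-3 + 41*(33 + 1722))/(-4 + 41*(33 + 1722)) + 3737) = 5300*((-3 + 41*1755)/(-4 + 41*1755) + 3737) = 5300*((-3 + 71955)/(-4 + 71955) + 3737) = 5300*(71952/71951 + 3737) = 5300*(268952839/71951) = 1425450046700/71951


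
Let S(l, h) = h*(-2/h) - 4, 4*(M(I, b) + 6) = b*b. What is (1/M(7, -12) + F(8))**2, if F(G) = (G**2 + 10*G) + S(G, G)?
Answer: 17147881/900 ≈ 19053.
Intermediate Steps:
M(I, b) = -6 + b**2/4 (M(I, b) = -6 + (b*b)/4 = -6 + b**2/4)
S(l, h) = -6 (S(l, h) = -2 - 4 = -6)
F(G) = -6 + G**2 + 10*G (F(G) = (G**2 + 10*G) - 6 = -6 + G**2 + 10*G)
(1/M(7, -12) + F(8))**2 = (1/(-6 + (1/4)*(-12)**2) + (-6 + 8**2 + 10*8))**2 = (1/(-6 + (1/4)*144) + (-6 + 64 + 80))**2 = (1/(-6 + 36) + 138)**2 = (1/30 + 138)**2 = (4141/30)**2 = 17147881/900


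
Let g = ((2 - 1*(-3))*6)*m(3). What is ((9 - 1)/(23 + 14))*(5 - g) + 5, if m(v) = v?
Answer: -495/37 ≈ -13.378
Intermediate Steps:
g = 90 (g = ((2 - 1*(-3))*6)*3 = ((2 + 3)*6)*3 = (5*6)*3 = 30*3 = 90)
((9 - 1)/(23 + 14))*(5 - g) + 5 = ((9 - 1)/(23 + 14))*(5 - 1*90) + 5 = (8/37)*(5 - 90) + 5 = (8*(1/37))*(-85) + 5 = (8/37)*(-85) + 5 = -680/37 + 5 = -495/37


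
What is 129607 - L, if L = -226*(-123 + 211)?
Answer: 149495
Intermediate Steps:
L = -19888 (L = -226*88 = -19888)
129607 - L = 129607 - 1*(-19888) = 129607 + 19888 = 149495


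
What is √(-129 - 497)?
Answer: I*√626 ≈ 25.02*I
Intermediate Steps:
√(-129 - 497) = √(-626) = I*√626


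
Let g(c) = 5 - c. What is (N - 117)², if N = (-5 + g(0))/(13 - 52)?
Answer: 13689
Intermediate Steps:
N = 0 (N = (-5 + (5 - 1*0))/(13 - 52) = (-5 + (5 + 0))/(-39) = (-5 + 5)*(-1/39) = 0*(-1/39) = 0)
(N - 117)² = (0 - 117)² = (-117)² = 13689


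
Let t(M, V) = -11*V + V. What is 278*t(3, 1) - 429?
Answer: -3209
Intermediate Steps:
t(M, V) = -10*V
278*t(3, 1) - 429 = 278*(-10*1) - 429 = 278*(-10) - 429 = -2780 - 429 = -3209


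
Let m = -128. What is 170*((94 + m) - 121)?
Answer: -26350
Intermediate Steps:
170*((94 + m) - 121) = 170*((94 - 128) - 121) = 170*(-34 - 121) = 170*(-155) = -26350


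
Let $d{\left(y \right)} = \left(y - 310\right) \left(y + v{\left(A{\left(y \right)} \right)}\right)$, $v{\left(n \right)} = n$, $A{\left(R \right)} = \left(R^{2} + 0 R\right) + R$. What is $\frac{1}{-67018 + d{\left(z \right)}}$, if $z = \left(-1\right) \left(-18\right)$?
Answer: $- \frac{1}{172138} \approx -5.8093 \cdot 10^{-6}$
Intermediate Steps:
$A{\left(R \right)} = R + R^{2}$ ($A{\left(R \right)} = \left(R^{2} + 0\right) + R = R^{2} + R = R + R^{2}$)
$z = 18$
$d{\left(y \right)} = \left(-310 + y\right) \left(y + y \left(1 + y\right)\right)$ ($d{\left(y \right)} = \left(y - 310\right) \left(y + y \left(1 + y\right)\right) = \left(-310 + y\right) \left(y + y \left(1 + y\right)\right)$)
$\frac{1}{-67018 + d{\left(z \right)}} = \frac{1}{-67018 + 18 \left(-620 + 18^{2} - 5544\right)} = \frac{1}{-67018 + 18 \left(-620 + 324 - 5544\right)} = \frac{1}{-67018 + 18 \left(-5840\right)} = \frac{1}{-67018 - 105120} = \frac{1}{-172138} = - \frac{1}{172138}$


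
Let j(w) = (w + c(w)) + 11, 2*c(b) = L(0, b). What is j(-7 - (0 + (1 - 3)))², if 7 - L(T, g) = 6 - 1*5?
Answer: 81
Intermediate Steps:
L(T, g) = 6 (L(T, g) = 7 - (6 - 1*5) = 7 - (6 - 5) = 7 - 1*1 = 7 - 1 = 6)
c(b) = 3 (c(b) = (½)*6 = 3)
j(w) = 14 + w (j(w) = (w + 3) + 11 = (3 + w) + 11 = 14 + w)
j(-7 - (0 + (1 - 3)))² = (14 + (-7 - (0 + (1 - 3))))² = (14 + (-7 - (0 - 2)))² = (14 + (-7 - 1*(-2)))² = (14 + (-7 + 2))² = (14 - 5)² = 9² = 81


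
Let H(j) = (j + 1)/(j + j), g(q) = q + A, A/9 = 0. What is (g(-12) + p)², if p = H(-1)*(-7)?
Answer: 144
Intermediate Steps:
A = 0 (A = 9*0 = 0)
g(q) = q (g(q) = q + 0 = q)
H(j) = (1 + j)/(2*j) (H(j) = (1 + j)/((2*j)) = (1 + j)*(1/(2*j)) = (1 + j)/(2*j))
p = 0 (p = ((½)*(1 - 1)/(-1))*(-7) = ((½)*(-1)*0)*(-7) = 0*(-7) = 0)
(g(-12) + p)² = (-12 + 0)² = (-12)² = 144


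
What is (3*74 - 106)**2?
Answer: 13456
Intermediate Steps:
(3*74 - 106)**2 = (222 - 106)**2 = 116**2 = 13456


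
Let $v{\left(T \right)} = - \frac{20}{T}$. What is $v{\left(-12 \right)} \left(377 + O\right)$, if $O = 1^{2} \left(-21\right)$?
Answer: $\frac{1780}{3} \approx 593.33$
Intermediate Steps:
$O = -21$ ($O = 1 \left(-21\right) = -21$)
$v{\left(-12 \right)} \left(377 + O\right) = - \frac{20}{-12} \left(377 - 21\right) = \left(-20\right) \left(- \frac{1}{12}\right) 356 = \frac{5}{3} \cdot 356 = \frac{1780}{3}$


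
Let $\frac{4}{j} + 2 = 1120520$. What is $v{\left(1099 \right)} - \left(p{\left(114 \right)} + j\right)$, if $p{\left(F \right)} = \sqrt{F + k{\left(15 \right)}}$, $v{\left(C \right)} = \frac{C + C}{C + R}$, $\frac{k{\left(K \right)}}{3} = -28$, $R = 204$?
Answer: $\frac{1231446676}{730017477} - \sqrt{30} \approx -3.7904$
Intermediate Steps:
$k{\left(K \right)} = -84$ ($k{\left(K \right)} = 3 \left(-28\right) = -84$)
$j = \frac{2}{560259}$ ($j = \frac{4}{-2 + 1120520} = \frac{4}{1120518} = 4 \cdot \frac{1}{1120518} = \frac{2}{560259} \approx 3.5698 \cdot 10^{-6}$)
$v{\left(C \right)} = \frac{2 C}{204 + C}$ ($v{\left(C \right)} = \frac{C + C}{C + 204} = \frac{2 C}{204 + C}$)
$p{\left(F \right)} = \sqrt{-84 + F}$ ($p{\left(F \right)} = \sqrt{F - 84} = \sqrt{-84 + F}$)
$v{\left(1099 \right)} - \left(p{\left(114 \right)} + j\right) = 2 \cdot 1099 \frac{1}{204 + 1099} - \left(\sqrt{-84 + 114} + \frac{2}{560259}\right) = 2 \cdot 1099 \cdot \frac{1}{1303} - \left(\sqrt{30} + \frac{2}{560259}\right) = 2 \cdot 1099 \cdot \frac{1}{1303} - \left(\frac{2}{560259} + \sqrt{30}\right) = \frac{2198}{1303} - \left(\frac{2}{560259} + \sqrt{30}\right) = \frac{1231446676}{730017477} - \sqrt{30}$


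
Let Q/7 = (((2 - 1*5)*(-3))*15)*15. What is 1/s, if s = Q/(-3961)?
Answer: -3961/14175 ≈ -0.27944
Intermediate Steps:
Q = 14175 (Q = 7*((((2 - 1*5)*(-3))*15)*15) = 7*((((2 - 5)*(-3))*15)*15) = 7*((-3*(-3)*15)*15) = 7*((9*15)*15) = 7*(135*15) = 7*2025 = 14175)
s = -14175/3961 (s = 14175/(-3961) = 14175*(-1/3961) = -14175/3961 ≈ -3.5786)
1/s = 1/(-14175/3961) = -3961/14175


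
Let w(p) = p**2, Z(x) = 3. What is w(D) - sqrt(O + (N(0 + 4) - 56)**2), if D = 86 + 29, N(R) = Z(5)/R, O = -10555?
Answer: 13225 - I*sqrt(120039)/4 ≈ 13225.0 - 86.617*I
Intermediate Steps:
N(R) = 3/R
D = 115
w(D) - sqrt(O + (N(0 + 4) - 56)**2) = 115**2 - sqrt(-10555 + (3/(0 + 4) - 56)**2) = 13225 - sqrt(-10555 + (3/4 - 56)**2) = 13225 - sqrt(-10555 + (-221/4)**2) = 13225 - sqrt(-10555 + 48841/16) = 13225 - sqrt(-120039/16) = 13225 - I*sqrt(120039)/4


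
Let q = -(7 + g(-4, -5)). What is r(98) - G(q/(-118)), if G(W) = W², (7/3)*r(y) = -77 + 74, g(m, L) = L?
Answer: -31336/24367 ≈ -1.2860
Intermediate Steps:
r(y) = -9/7 (r(y) = 3*(-77 + 74)/7 = (3/7)*(-3) = -9/7)
q = -2 (q = -(7 - 5) = -1*2 = -2)
r(98) - G(q/(-118)) = -9/7 - (-2/(-118))² = -9/7 - (-2*(-1/118))² = -9/7 - (1/59)² = -9/7 - 1*1/3481 = -9/7 - 1/3481 = -31336/24367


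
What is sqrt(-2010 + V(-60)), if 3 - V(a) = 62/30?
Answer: 2*I*sqrt(113010)/15 ≈ 44.823*I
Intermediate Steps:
V(a) = 14/15 (V(a) = 3 - 62/30 = 3 - 1*31/15 = 3 - 31/15 = 14/15)
sqrt(-2010 + V(-60)) = sqrt(-2010 + 14/15) = sqrt(-30136/15) = 2*I*sqrt(113010)/15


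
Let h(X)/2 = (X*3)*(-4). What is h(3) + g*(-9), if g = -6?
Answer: -18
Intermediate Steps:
h(X) = -24*X (h(X) = 2*((X*3)*(-4)) = 2*((3*X)*(-4)) = 2*(-12*X) = -24*X)
h(3) + g*(-9) = -24*3 - 6*(-9) = -72 + 54 = -18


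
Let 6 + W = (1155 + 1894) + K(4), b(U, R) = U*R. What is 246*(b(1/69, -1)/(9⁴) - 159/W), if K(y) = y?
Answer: -5902669796/459801441 ≈ -12.837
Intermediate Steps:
b(U, R) = R*U
W = 3047 (W = -6 + ((1155 + 1894) + 4) = -6 + (3049 + 4) = -6 + 3053 = 3047)
246*(b(1/69, -1)/(9⁴) - 159/W) = 246*((-1/69)/(9⁴) - 159/3047) = 246*(-1*1/69/6561 - 159*1/3047) = 246*(-1/69*1/6561 - 159/3047) = 246*(-1/452709 - 159/3047) = 246*(-71983778/1379404323) = -5902669796/459801441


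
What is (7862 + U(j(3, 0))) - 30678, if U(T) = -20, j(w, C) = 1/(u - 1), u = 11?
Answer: -22836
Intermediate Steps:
j(w, C) = ⅒ (j(w, C) = 1/(11 - 1) = 1/10 = ⅒)
(7862 + U(j(3, 0))) - 30678 = (7862 - 20) - 30678 = 7842 - 30678 = -22836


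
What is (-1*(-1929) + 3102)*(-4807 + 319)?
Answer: -22579128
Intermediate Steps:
(-1*(-1929) + 3102)*(-4807 + 319) = (1929 + 3102)*(-4488) = 5031*(-4488) = -22579128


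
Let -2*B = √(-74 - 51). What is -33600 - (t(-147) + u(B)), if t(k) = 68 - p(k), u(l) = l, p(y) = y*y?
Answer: -12059 + 5*I*√5/2 ≈ -12059.0 + 5.5902*I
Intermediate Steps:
p(y) = y²
B = -5*I*√5/2 (B = -√(-74 - 51)/2 = -5*I*√5/2 ≈ -5.5902*I)
t(k) = 68 - k²
-33600 - (t(-147) + u(B)) = -33600 - ((68 - 1*(-147)²) - 5*I*√5/2) = -33600 - ((68 - 1*21609) - 5*I*√5/2) = -33600 - ((68 - 21609) - 5*I*√5/2) = -33600 - (-21541 - 5*I*√5/2) = -33600 + (21541 + 5*I*√5/2) = -12059 + 5*I*√5/2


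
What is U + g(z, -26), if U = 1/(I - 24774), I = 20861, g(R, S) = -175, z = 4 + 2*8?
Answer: -684776/3913 ≈ -175.00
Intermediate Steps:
z = 20 (z = 4 + 16 = 20)
U = -1/3913 (U = 1/(20861 - 24774) = 1/(-3913) = -1/3913 ≈ -0.00025556)
U + g(z, -26) = -1/3913 - 175 = -684776/3913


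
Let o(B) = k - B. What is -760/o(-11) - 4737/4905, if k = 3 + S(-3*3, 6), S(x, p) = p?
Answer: -63709/1635 ≈ -38.966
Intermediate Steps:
k = 9 (k = 3 + 6 = 9)
o(B) = 9 - B
-760/o(-11) - 4737/4905 = -760/(9 - 1*(-11)) - 4737/4905 = -760/(9 + 11) - 4737*1/4905 = -760/20 - 1579/1635 = -760*1/20 - 1579/1635 = -38 - 1579/1635 = -63709/1635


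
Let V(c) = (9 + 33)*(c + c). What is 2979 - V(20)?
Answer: 1299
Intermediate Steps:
V(c) = 84*c (V(c) = 42*(2*c) = 84*c)
2979 - V(20) = 2979 - 84*20 = 2979 - 1*1680 = 2979 - 1680 = 1299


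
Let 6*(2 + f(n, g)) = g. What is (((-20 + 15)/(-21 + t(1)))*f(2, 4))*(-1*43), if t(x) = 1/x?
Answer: 43/3 ≈ 14.333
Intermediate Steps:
t(x) = 1/x
f(n, g) = -2 + g/6
(((-20 + 15)/(-21 + t(1)))*f(2, 4))*(-1*43) = (((-20 + 15)/(-21 + 1/1))*(-2 + (1/6)*4))*(-1*43) = ((-5/(-21 + 1))*(-2 + 2/3))*(-43) = (-5/(-20)*(-4/3))*(-43) = (-5*(-1/20)*(-4/3))*(-43) = ((1/4)*(-4/3))*(-43) = -1/3*(-43) = 43/3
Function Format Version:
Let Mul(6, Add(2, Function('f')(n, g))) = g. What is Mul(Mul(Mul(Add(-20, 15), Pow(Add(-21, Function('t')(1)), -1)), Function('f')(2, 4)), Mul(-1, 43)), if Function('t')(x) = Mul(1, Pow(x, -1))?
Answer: Rational(43, 3) ≈ 14.333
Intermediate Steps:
Function('t')(x) = Pow(x, -1)
Function('f')(n, g) = Add(-2, Mul(Rational(1, 6), g))
Mul(Mul(Mul(Add(-20, 15), Pow(Add(-21, Function('t')(1)), -1)), Function('f')(2, 4)), Mul(-1, 43)) = Mul(Mul(Mul(Add(-20, 15), Pow(Add(-21, Pow(1, -1)), -1)), Add(-2, Mul(Rational(1, 6), 4))), Mul(-1, 43)) = Mul(Mul(Mul(-5, Pow(Add(-21, 1), -1)), Add(-2, Rational(2, 3))), -43) = Mul(Mul(Mul(-5, Pow(-20, -1)), Rational(-4, 3)), -43) = Mul(Mul(Mul(-5, Rational(-1, 20)), Rational(-4, 3)), -43) = Mul(Mul(Rational(1, 4), Rational(-4, 3)), -43) = Mul(Rational(-1, 3), -43) = Rational(43, 3)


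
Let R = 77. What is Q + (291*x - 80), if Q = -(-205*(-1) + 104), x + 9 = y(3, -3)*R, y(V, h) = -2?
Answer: -47822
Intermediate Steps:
x = -163 (x = -9 - 2*77 = -9 - 154 = -163)
Q = -309 (Q = -(205 + 104) = -1*309 = -309)
Q + (291*x - 80) = -309 + (291*(-163) - 80) = -309 + (-47433 - 80) = -309 - 47513 = -47822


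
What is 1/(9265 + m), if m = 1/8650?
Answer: 8650/80142251 ≈ 0.00010793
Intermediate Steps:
m = 1/8650 ≈ 0.00011561
1/(9265 + m) = 1/(9265 + 1/8650) = 1/(80142251/8650) = 8650/80142251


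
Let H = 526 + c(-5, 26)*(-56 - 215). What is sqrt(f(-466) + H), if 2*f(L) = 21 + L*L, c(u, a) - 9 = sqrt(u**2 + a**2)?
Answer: sqrt(426702 - 1084*sqrt(701))/2 ≈ 315.44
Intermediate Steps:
c(u, a) = 9 + sqrt(a**2 + u**2) (c(u, a) = 9 + sqrt(u**2 + a**2) = 9 + sqrt(a**2 + u**2))
f(L) = 21/2 + L**2/2 (f(L) = (21 + L*L)/2 = (21 + L**2)/2 = 21/2 + L**2/2)
H = -1913 - 271*sqrt(701) (H = 526 + (9 + sqrt(26**2 + (-5)**2))*(-56 - 215) = 526 + (9 + sqrt(676 + 25))*(-271) = 526 + (9 + sqrt(701))*(-271) = 526 + (-2439 - 271*sqrt(701)) = -1913 - 271*sqrt(701) ≈ -9088.1)
sqrt(f(-466) + H) = sqrt((21/2 + (1/2)*(-466)**2) + (-1913 - 271*sqrt(701))) = sqrt((21/2 + (1/2)*217156) + (-1913 - 271*sqrt(701))) = sqrt((21/2 + 108578) + (-1913 - 271*sqrt(701))) = sqrt(217177/2 + (-1913 - 271*sqrt(701))) = sqrt(213351/2 - 271*sqrt(701))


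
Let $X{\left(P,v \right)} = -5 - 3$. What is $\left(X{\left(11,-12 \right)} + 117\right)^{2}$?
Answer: $11881$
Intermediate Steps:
$X{\left(P,v \right)} = -8$ ($X{\left(P,v \right)} = -5 - 3 = -8$)
$\left(X{\left(11,-12 \right)} + 117\right)^{2} = \left(-8 + 117\right)^{2} = 109^{2} = 11881$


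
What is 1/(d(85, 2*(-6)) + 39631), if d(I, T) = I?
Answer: 1/39716 ≈ 2.5179e-5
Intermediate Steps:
1/(d(85, 2*(-6)) + 39631) = 1/(85 + 39631) = 1/39716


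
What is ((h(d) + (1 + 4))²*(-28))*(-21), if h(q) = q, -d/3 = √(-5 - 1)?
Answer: -17052 - 17640*I*√6 ≈ -17052.0 - 43209.0*I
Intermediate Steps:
d = -3*I*√6 (d = -3*√(-5 - 1) = -3*I*√6 ≈ -7.3485*I)
((h(d) + (1 + 4))²*(-28))*(-21) = ((-3*I*√6 + (1 + 4))²*(-28))*(-21) = ((-3*I*√6 + 5)²*(-28))*(-21) = ((5 - 3*I*√6)²*(-28))*(-21) = -28*(5 - 3*I*√6)²*(-21) = 588*(5 - 3*I*√6)²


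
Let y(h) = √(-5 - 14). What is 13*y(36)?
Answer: 13*I*√19 ≈ 56.666*I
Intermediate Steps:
y(h) = I*√19 (y(h) = √(-19) = I*√19)
13*y(36) = 13*(I*√19) = 13*I*√19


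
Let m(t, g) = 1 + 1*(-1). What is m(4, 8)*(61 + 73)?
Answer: 0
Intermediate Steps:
m(t, g) = 0 (m(t, g) = 1 - 1 = 0)
m(4, 8)*(61 + 73) = 0*(61 + 73) = 0*134 = 0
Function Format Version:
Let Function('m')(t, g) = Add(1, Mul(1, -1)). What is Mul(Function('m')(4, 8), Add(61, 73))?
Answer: 0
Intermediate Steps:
Function('m')(t, g) = 0 (Function('m')(t, g) = Add(1, -1) = 0)
Mul(Function('m')(4, 8), Add(61, 73)) = Mul(0, Add(61, 73)) = Mul(0, 134) = 0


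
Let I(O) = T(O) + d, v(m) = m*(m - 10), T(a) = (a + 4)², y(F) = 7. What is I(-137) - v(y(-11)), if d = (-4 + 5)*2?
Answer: 17712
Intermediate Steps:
T(a) = (4 + a)²
d = 2 (d = 1*2 = 2)
v(m) = m*(-10 + m)
I(O) = 2 + (4 + O)² (I(O) = (4 + O)² + 2 = 2 + (4 + O)²)
I(-137) - v(y(-11)) = (2 + (4 - 137)²) - 7*(-10 + 7) = (2 + (-133)²) - 7*(-3) = (2 + 17689) - 1*(-21) = 17691 + 21 = 17712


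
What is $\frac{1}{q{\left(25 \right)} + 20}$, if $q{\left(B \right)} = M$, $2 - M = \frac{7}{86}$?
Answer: $\frac{86}{1885} \approx 0.045623$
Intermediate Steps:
$M = \frac{165}{86}$ ($M = 2 - \frac{7}{86} = \frac{165}{86} \approx 1.9186$)
$q{\left(B \right)} = \frac{165}{86}$
$\frac{1}{q{\left(25 \right)} + 20} = \frac{1}{\frac{165}{86} + 20} = \frac{1}{\frac{1885}{86}} = \frac{86}{1885}$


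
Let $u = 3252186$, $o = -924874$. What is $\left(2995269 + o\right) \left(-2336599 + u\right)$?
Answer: $1895626746865$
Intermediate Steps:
$\left(2995269 + o\right) \left(-2336599 + u\right) = \left(2995269 - 924874\right) \left(-2336599 + 3252186\right) = 2070395 \cdot 915587 = 1895626746865$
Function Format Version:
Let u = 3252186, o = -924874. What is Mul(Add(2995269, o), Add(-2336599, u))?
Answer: 1895626746865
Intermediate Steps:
Mul(Add(2995269, o), Add(-2336599, u)) = Mul(Add(2995269, -924874), Add(-2336599, 3252186)) = Mul(2070395, 915587) = 1895626746865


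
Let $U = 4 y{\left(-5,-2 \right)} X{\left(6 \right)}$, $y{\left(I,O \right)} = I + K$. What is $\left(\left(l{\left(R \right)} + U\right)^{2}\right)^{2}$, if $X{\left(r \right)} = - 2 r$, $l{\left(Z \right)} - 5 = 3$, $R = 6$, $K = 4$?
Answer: $9834496$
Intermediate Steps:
$l{\left(Z \right)} = 8$ ($l{\left(Z \right)} = 5 + 3 = 8$)
$y{\left(I,O \right)} = 4 + I$ ($y{\left(I,O \right)} = I + 4 = 4 + I$)
$U = 48$ ($U = 4 \left(4 - 5\right) \left(\left(-2\right) 6\right) = 4 \left(-1\right) \left(-12\right) = \left(-4\right) \left(-12\right) = 48$)
$\left(\left(l{\left(R \right)} + U\right)^{2}\right)^{2} = \left(\left(8 + 48\right)^{2}\right)^{2} = \left(56^{2}\right)^{2} = 3136^{2} = 9834496$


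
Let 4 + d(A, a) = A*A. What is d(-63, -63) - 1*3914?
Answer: 51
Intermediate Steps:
d(A, a) = -4 + A**2 (d(A, a) = -4 + A*A = -4 + A**2)
d(-63, -63) - 1*3914 = (-4 + (-63)**2) - 1*3914 = (-4 + 3969) - 3914 = 3965 - 3914 = 51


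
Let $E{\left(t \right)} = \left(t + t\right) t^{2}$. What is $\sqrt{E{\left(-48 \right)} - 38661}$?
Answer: $i \sqrt{259845} \approx 509.75 i$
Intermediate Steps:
$E{\left(t \right)} = 2 t^{3}$ ($E{\left(t \right)} = 2 t t^{2} = 2 t^{3}$)
$\sqrt{E{\left(-48 \right)} - 38661} = \sqrt{2 \left(-48\right)^{3} - 38661} = \sqrt{2 \left(-110592\right) - 38661} = \sqrt{-221184 - 38661} = \sqrt{-259845} = i \sqrt{259845}$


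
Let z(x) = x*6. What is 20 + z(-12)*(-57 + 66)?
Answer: -628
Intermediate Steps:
z(x) = 6*x
20 + z(-12)*(-57 + 66) = 20 + (6*(-12))*(-57 + 66) = 20 - 72*9 = 20 - 648 = -628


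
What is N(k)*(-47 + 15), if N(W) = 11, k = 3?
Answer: -352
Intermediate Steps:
N(k)*(-47 + 15) = 11*(-47 + 15) = 11*(-32) = -352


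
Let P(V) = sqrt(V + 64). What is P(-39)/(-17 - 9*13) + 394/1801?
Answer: 43791/241334 ≈ 0.18145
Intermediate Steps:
P(V) = sqrt(64 + V)
P(-39)/(-17 - 9*13) + 394/1801 = sqrt(64 - 39)/(-17 - 9*13) + 394/1801 = sqrt(25)/(-17 - 117) + 394*(1/1801) = 5/(-134) + 394/1801 = 5*(-1/134) + 394/1801 = -5/134 + 394/1801 = 43791/241334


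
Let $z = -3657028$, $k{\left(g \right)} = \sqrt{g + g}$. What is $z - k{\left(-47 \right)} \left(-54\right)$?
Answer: $-3657028 + 54 i \sqrt{94} \approx -3.657 \cdot 10^{6} + 523.55 i$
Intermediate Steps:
$k{\left(g \right)} = \sqrt{2} \sqrt{g}$ ($k{\left(g \right)} = \sqrt{2 g} = \sqrt{2} \sqrt{g}$)
$z - k{\left(-47 \right)} \left(-54\right) = -3657028 - \sqrt{2} \sqrt{-47} \left(-54\right) = -3657028 - \sqrt{2} i \sqrt{47} \left(-54\right) = -3657028 - i \sqrt{94} \left(-54\right) = -3657028 - - 54 i \sqrt{94} = -3657028 + 54 i \sqrt{94}$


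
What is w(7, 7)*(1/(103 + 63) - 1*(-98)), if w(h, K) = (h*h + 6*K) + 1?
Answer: 748374/83 ≈ 9016.5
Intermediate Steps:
w(h, K) = 1 + h² + 6*K (w(h, K) = (h² + 6*K) + 1 = 1 + h² + 6*K)
w(7, 7)*(1/(103 + 63) - 1*(-98)) = (1 + 7² + 6*7)*(1/(103 + 63) - 1*(-98)) = (1 + 49 + 42)*(1/166 + 98) = 92*(1/166 + 98) = 92*(16269/166) = 748374/83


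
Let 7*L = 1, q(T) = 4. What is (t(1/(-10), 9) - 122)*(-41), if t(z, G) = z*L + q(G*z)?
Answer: 338701/70 ≈ 4838.6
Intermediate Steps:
L = ⅐ (L = (⅐)*1 = ⅐ ≈ 0.14286)
t(z, G) = 4 + z/7 (t(z, G) = z*(⅐) + 4 = z/7 + 4 = 4 + z/7)
(t(1/(-10), 9) - 122)*(-41) = ((4 + (⅐)/(-10)) - 122)*(-41) = ((4 + (⅐)*(-⅒)) - 122)*(-41) = ((4 - 1/70) - 122)*(-41) = (279/70 - 122)*(-41) = -8261/70*(-41) = 338701/70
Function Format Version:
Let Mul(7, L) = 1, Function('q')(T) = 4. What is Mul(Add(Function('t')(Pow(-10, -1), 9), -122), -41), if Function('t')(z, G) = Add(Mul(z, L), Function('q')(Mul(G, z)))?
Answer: Rational(338701, 70) ≈ 4838.6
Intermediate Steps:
L = Rational(1, 7) (L = Mul(Rational(1, 7), 1) = Rational(1, 7) ≈ 0.14286)
Function('t')(z, G) = Add(4, Mul(Rational(1, 7), z)) (Function('t')(z, G) = Add(Mul(z, Rational(1, 7)), 4) = Add(Mul(Rational(1, 7), z), 4) = Add(4, Mul(Rational(1, 7), z)))
Mul(Add(Function('t')(Pow(-10, -1), 9), -122), -41) = Mul(Add(Add(4, Mul(Rational(1, 7), Pow(-10, -1))), -122), -41) = Mul(Add(Add(4, Mul(Rational(1, 7), Rational(-1, 10))), -122), -41) = Mul(Add(Add(4, Rational(-1, 70)), -122), -41) = Mul(Add(Rational(279, 70), -122), -41) = Mul(Rational(-8261, 70), -41) = Rational(338701, 70)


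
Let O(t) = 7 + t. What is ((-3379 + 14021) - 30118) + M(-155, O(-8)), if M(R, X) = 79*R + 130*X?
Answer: -31851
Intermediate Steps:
((-3379 + 14021) - 30118) + M(-155, O(-8)) = ((-3379 + 14021) - 30118) + (79*(-155) + 130*(7 - 8)) = (10642 - 30118) + (-12245 + 130*(-1)) = -19476 + (-12245 - 130) = -19476 - 12375 = -31851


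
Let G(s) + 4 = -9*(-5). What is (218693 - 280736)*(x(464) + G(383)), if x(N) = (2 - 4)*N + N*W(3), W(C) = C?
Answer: -31331715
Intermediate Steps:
G(s) = 41 (G(s) = -4 - 9*(-5) = -4 + 45 = 41)
x(N) = N (x(N) = (2 - 4)*N + N*3 = -2*N + 3*N = N)
(218693 - 280736)*(x(464) + G(383)) = (218693 - 280736)*(464 + 41) = -62043*505 = -31331715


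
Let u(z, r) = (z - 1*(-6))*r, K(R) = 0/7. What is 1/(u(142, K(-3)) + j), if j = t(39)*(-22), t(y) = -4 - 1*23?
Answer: 1/594 ≈ 0.0016835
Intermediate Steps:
K(R) = 0 (K(R) = 0*(1/7) = 0)
t(y) = -27 (t(y) = -4 - 23 = -27)
j = 594 (j = -27*(-22) = 594)
u(z, r) = r*(6 + z) (u(z, r) = (z + 6)*r = (6 + z)*r = r*(6 + z))
1/(u(142, K(-3)) + j) = 1/(0*(6 + 142) + 594) = 1/(0*148 + 594) = 1/(0 + 594) = 1/594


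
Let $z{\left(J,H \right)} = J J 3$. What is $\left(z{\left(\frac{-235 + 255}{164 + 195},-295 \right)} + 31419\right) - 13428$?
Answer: $\frac{2318699271}{128881} \approx 17991.0$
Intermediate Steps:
$z{\left(J,H \right)} = 3 J^{2}$ ($z{\left(J,H \right)} = J^{2} \cdot 3 = 3 J^{2}$)
$\left(z{\left(\frac{-235 + 255}{164 + 195},-295 \right)} + 31419\right) - 13428 = \left(3 \left(\frac{-235 + 255}{164 + 195}\right)^{2} + 31419\right) - 13428 = \left(3 \left(\frac{20}{359}\right)^{2} + 31419\right) - 13428 = \left(3 \cdot \frac{400}{128881} + 31419\right) - 13428 = \left(\frac{1200}{128881} + 31419\right) - 13428 = \frac{4049313339}{128881} - 13428 = \frac{2318699271}{128881}$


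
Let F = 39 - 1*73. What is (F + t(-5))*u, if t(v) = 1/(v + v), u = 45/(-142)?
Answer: 3069/284 ≈ 10.806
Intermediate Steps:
u = -45/142 (u = 45*(-1/142) = -45/142 ≈ -0.31690)
F = -34 (F = 39 - 73 = -34)
t(v) = 1/(2*v)
(F + t(-5))*u = (-34 + (1/2)/(-5))*(-45/142) = (-34 + (1/2)*(-1/5))*(-45/142) = (-34 - 1/10)*(-45/142) = -341/10*(-45/142) = 3069/284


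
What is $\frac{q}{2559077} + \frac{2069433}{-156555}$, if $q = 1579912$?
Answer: $- \frac{560943918909}{44515144415} \approx -12.601$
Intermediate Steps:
$\frac{q}{2559077} + \frac{2069433}{-156555} = \frac{1579912}{2559077} + \frac{2069433}{-156555} = 1579912 \cdot \frac{1}{2559077} + 2069433 \left(- \frac{1}{156555}\right) = \frac{1579912}{2559077} - \frac{229937}{17395} = - \frac{560943918909}{44515144415}$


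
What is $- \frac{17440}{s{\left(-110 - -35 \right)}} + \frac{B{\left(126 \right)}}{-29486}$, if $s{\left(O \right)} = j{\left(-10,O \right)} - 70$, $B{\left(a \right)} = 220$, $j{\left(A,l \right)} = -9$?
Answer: $\frac{257109230}{1164697} \approx 220.75$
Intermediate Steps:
$s{\left(O \right)} = -79$ ($s{\left(O \right)} = -9 - 70 = -79$)
$- \frac{17440}{s{\left(-110 - -35 \right)}} + \frac{B{\left(126 \right)}}{-29486} = - \frac{17440}{-79} + \frac{220}{-29486} = \left(-17440\right) \left(- \frac{1}{79}\right) + 220 \left(- \frac{1}{29486}\right) = \frac{17440}{79} - \frac{110}{14743} = \frac{257109230}{1164697}$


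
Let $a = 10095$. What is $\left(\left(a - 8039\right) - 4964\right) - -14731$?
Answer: $11823$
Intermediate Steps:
$\left(\left(a - 8039\right) - 4964\right) - -14731 = \left(\left(10095 - 8039\right) - 4964\right) - -14731 = \left(2056 - 4964\right) + 14731 = -2908 + 14731 = 11823$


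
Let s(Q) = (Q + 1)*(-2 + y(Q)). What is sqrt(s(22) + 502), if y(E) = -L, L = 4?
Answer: 2*sqrt(91) ≈ 19.079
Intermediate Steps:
y(E) = -4 (y(E) = -1*4 = -4)
s(Q) = -6 - 6*Q (s(Q) = (Q + 1)*(-2 - 4) = (1 + Q)*(-6) = -6 - 6*Q)
sqrt(s(22) + 502) = sqrt((-6 - 6*22) + 502) = sqrt((-6 - 132) + 502) = sqrt(-138 + 502) = sqrt(364) = 2*sqrt(91)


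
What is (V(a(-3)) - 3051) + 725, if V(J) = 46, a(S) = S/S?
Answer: -2280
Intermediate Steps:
a(S) = 1
(V(a(-3)) - 3051) + 725 = (46 - 3051) + 725 = -3005 + 725 = -2280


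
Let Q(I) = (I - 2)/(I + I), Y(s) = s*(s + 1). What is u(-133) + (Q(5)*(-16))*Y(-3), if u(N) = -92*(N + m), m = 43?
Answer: 41256/5 ≈ 8251.2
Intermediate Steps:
Y(s) = s*(1 + s)
Q(I) = (-2 + I)/(2*I) (Q(I) = (-2 + I)/((2*I)) = (-2 + I)*(1/(2*I)) = (-2 + I)/(2*I))
u(N) = -3956 - 92*N (u(N) = -92*(N + 43) = -92*(43 + N) = -3956 - 92*N)
u(-133) + (Q(5)*(-16))*Y(-3) = (-3956 - 92*(-133)) + (((1/2)*(-2 + 5)/5)*(-16))*(-3*(1 - 3)) = (-3956 + 12236) + (((1/2)*(1/5)*3)*(-16))*(-3*(-2)) = 8280 + ((3/10)*(-16))*6 = 8280 - 24/5*6 = 8280 - 144/5 = 41256/5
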